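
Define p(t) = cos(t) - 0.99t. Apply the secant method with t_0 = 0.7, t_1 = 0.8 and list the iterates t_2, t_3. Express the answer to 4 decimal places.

p(0.7) = 0.071842, p(0.8) = -0.095293
t_2 = 0.800000 − (-0.095293)·(0.800000 − 0.700000) / (-0.095293 − 0.071842) = 0.800000 − (-0.009529)/(-0.167135) = 0.742984
p(0.742984) = 0.000898
t_3 = 0.742984 − 0.000898·(0.742984 − 0.800000) / (0.000898 − (-0.095293)) = 0.742984 − (-0.000051)/(0.096192) = 0.743517

0.7430, 0.7435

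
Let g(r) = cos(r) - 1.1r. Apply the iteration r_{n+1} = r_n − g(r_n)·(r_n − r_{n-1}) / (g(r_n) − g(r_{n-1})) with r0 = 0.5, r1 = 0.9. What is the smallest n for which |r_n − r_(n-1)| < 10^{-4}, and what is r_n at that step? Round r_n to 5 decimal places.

g(0.5) = 0.3275826, g(0.9) = -0.3683900
r2 = 0.9000000 − (-0.3683900)·(0.4000000)/(-0.6959726) = 0.6882733;  |Δ| = 0.2117267
g(0.6882733) = 0.0152434
r3 = 0.6882733 − 0.0152434·(-0.2117267)/(0.3836335) = 0.6966861;  |Δ| = 0.0084128
g(0.6966861) = 0.0006182
r4 = 0.6966861 − 0.0006182·(0.0084128)/(-0.0146252) = 0.6970417;  |Δ| = 0.0003556
g(0.6970417) = -0.0000012
r5 = 0.6970417 − (-0.0000012)·(0.0003556)/(-0.0006194) = 0.6970410;  |Δ| = 0.0000007
|r5 − r4| = 0.0000007 < 10^{-4}

n = 5, r_n = 0.69704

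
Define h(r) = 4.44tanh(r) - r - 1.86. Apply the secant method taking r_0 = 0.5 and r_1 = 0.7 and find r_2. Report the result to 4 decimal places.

h(0.5) = -0.308200, h(0.7) = 0.123393
r_2 = 0.700000 − 0.123393·(0.700000 − 0.500000) / (0.123393 − (-0.308200)) = 0.700000 − (0.024679)/(0.431593) = 0.642820

0.6428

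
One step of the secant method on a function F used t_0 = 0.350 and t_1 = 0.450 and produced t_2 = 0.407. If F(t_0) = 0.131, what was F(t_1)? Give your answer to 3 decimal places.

The secant line through (0.350, 0.131) and (0.450, F(t_1)) crosses zero at t_2 = 0.407.
So (0.350, 0.131), (0.450, F(t_1)), (0.407, 0) are collinear:
F(t_1) = 0.131 · (0.450 − 0.407) / (0.350 − 0.407) = 0.131 · (0.04300)/(-0.05700) = -0.09882

-0.099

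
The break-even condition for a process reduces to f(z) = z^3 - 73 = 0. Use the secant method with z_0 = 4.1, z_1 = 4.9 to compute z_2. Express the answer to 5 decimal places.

4.16697

f(4.1) = -4.0790000, f(4.9) = 44.6490000
z_2 = 4.9000000 − 44.6490000·(4.9000000 − 4.1000000) / (44.6490000 − (-4.0790000)) = 4.9000000 − (35.7192000)/(48.7280000) = 4.1669677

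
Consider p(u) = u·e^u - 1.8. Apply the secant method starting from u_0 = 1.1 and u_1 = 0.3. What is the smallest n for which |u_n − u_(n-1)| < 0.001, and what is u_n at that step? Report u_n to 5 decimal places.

p(1.1) = 1.5045826, p(0.3) = -1.3950424
u_2 = 0.3000000 − (-1.3950424)·(-0.8000000)/(-2.8996250) = 0.6848890;  |Δ| = 0.3848890
p(0.6848890) = -0.4414871
u_3 = 0.6848890 − (-0.4414871)·(0.3848890)/(0.9535552) = 0.8630891;  |Δ| = 0.1782000
p(0.8630891) = 0.2459284
u_4 = 0.8630891 − 0.2459284·(0.1782000)/(0.6874156) = 0.7993366;  |Δ| = 0.0637525
p(0.7993366) = -0.0222235
u_5 = 0.7993366 − (-0.0222235)·(-0.0637525)/(-0.2681520) = 0.8046202;  |Δ| = 0.0052836
p(0.8046202) = -0.0009923
u_6 = 0.8046202 − (-0.0009923)·(0.0052836)/(0.0212312) = 0.8048671;  |Δ| = 0.0002469
|u_6 − u_5| = 0.0002469 < 0.001

n = 6, u_n = 0.80487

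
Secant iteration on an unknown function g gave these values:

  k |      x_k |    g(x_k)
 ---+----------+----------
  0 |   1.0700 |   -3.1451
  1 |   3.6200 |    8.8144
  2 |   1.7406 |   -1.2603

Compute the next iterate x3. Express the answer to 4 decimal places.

x3 = 1.7406 − (-1.2603)·(1.7406 − 3.6200) / (-1.2603 − 8.8144)
   = 1.7406 − (2.368608)/(-10.074700) = 1.975705

1.9757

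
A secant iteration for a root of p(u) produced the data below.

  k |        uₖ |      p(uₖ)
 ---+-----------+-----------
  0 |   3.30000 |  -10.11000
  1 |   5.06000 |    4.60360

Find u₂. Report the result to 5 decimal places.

u₂ = 5.06000 − 4.60360·(5.06000 − 3.30000) / (4.60360 − (-10.11000))
   = 5.06000 − (8.1023360)/(14.7136000) = 4.5093301

4.50933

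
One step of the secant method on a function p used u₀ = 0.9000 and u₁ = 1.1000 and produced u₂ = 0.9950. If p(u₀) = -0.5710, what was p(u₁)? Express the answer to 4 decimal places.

0.6311

The secant line through (0.9000, -0.5710) and (1.1000, p(u₁)) crosses zero at u₂ = 0.9950.
So (0.9000, -0.5710), (1.1000, p(u₁)), (0.9950, 0) are collinear:
p(u₁) = -0.5710 · (1.1000 − 0.9950) / (0.9000 − 0.9950) = -0.5710 · (0.105000)/(-0.095000) = 0.631105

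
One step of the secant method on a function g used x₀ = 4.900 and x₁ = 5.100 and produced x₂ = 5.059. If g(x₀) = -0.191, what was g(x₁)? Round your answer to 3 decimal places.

0.049

The secant line through (4.900, -0.191) and (5.100, g(x₁)) crosses zero at x₂ = 5.059.
So (4.900, -0.191), (5.100, g(x₁)), (5.059, 0) are collinear:
g(x₁) = -0.191 · (5.100 − 5.059) / (4.900 − 5.059) = -0.191 · (0.04100)/(-0.15900) = 0.04925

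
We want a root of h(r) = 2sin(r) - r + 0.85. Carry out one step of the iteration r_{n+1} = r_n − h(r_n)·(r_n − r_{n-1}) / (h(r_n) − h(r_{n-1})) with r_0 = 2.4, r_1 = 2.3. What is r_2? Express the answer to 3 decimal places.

h(2.4) = -0.19907, h(2.3) = 0.04141
r_2 = 2.30000 − 0.04141·(2.30000 − 2.40000) / (0.04141 − (-0.19907)) = 2.30000 − (-0.00414)/(0.24048) = 2.31722

2.317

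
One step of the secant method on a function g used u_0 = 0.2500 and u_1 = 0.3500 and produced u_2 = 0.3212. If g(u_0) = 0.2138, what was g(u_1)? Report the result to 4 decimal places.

The secant line through (0.2500, 0.2138) and (0.3500, g(u_1)) crosses zero at u_2 = 0.3212.
So (0.2500, 0.2138), (0.3500, g(u_1)), (0.3212, 0) are collinear:
g(u_1) = 0.2138 · (0.3500 − 0.3212) / (0.2500 − 0.3212) = 0.2138 · (0.028800)/(-0.071200) = -0.086481

-0.0865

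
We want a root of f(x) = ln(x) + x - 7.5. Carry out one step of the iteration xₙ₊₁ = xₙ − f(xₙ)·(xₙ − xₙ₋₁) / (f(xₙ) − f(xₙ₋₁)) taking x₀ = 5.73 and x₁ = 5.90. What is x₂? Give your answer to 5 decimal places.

5.75072

f(5.73) = -0.0242845, f(5.90) = 0.1749524
x₂ = 5.9000000 − 0.1749524·(5.9000000 − 5.7300000) / (0.1749524 − (-0.0242845)) = 5.9000000 − (0.0297419)/(0.1992368) = 5.7507209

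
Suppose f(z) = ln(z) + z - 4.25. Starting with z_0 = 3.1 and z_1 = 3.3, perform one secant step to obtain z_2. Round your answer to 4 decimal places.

3.1142

f(3.1) = -0.018598, f(3.3) = 0.243922
z_2 = 3.300000 − 0.243922·(3.300000 − 3.100000) / (0.243922 − (-0.018598)) = 3.300000 − (0.048784)/(0.262520) = 3.114169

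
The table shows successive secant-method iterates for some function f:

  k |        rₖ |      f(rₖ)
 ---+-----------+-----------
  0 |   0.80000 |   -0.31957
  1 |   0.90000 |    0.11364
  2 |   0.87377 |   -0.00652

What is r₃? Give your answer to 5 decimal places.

0.87519

r₃ = 0.87377 − (-0.00652)·(0.87377 − 0.90000) / (-0.00652 − 0.11364)
   = 0.87377 − (0.0001710)/(-0.1201600) = 0.8751933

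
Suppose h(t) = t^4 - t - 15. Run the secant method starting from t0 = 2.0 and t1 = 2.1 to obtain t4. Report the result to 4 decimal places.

2.0315

h(2.0) = -1.000000, h(2.1) = 2.348100
t2 = 2.100000 − 2.348100·(2.100000 − 2.000000) / (2.348100 − (-1.000000)) = 2.100000 − (0.234810)/(3.348100) = 2.029868
h(2.029868) = -0.052478
t3 = 2.029868 − (-0.052478)·(2.029868 − 2.100000) / (-0.052478 − 2.348100) = 2.029868 − (0.003680)/(-2.400578) = 2.031401
h(2.031401) = -0.002662
t4 = 2.031401 − (-0.002662)·(2.031401 − 2.029868) / (-0.002662 − (-0.052478)) = 2.031401 − (-0.000004)/(0.049816) = 2.031483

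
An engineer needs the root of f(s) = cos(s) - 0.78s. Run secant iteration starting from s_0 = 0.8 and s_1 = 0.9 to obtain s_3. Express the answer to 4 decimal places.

f(0.8) = 0.072707, f(0.9) = -0.080390
s_2 = 0.900000 − (-0.080390)·(0.900000 − 0.800000) / (-0.080390 − 0.072707) = 0.900000 − (-0.008039)/(-0.153097) = 0.847491
f(0.847491) = 0.000824
s_3 = 0.847491 − 0.000824·(0.847491 − 0.900000) / (0.000824 − (-0.080390)) = 0.847491 − (-0.000043)/(0.081214) = 0.848023

0.8480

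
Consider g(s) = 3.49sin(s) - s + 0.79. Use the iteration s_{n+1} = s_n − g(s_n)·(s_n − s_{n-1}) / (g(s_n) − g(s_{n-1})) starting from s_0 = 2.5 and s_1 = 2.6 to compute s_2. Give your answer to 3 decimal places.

g(2.5) = 0.37867, g(2.6) = -0.01090
s_2 = 2.60000 − (-0.01090)·(2.60000 − 2.50000) / (-0.01090 − 0.37867) = 2.60000 − (-0.00109)/(-0.38957) = 2.59720

2.597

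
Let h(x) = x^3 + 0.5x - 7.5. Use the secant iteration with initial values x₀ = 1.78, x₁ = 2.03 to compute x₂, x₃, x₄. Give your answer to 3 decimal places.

1.865, 1.872, 1.872

h(1.78) = -0.97025, h(2.03) = 1.88043
x₂ = 2.03000 − 1.88043·(2.03000 − 1.78000) / (1.88043 − (-0.97025)) = 2.03000 − (0.47011)/(2.85067) = 1.86509
h(1.86509) = -0.07963
x₃ = 1.86509 − (-0.07963)·(1.86509 − 2.03000) / (-0.07963 − 1.88043) = 1.86509 − (0.01313)/(-1.96006) = 1.87179
h(1.87179) = -0.00611
x₄ = 1.87179 − (-0.00611)·(1.87179 − 1.86509) / (-0.00611 − (-0.07963)) = 1.87179 − (-0.00004)/(0.07352) = 1.87235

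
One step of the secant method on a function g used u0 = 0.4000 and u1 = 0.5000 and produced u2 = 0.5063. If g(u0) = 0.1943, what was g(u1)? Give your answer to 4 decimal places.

The secant line through (0.4000, 0.1943) and (0.5000, g(u1)) crosses zero at u2 = 0.5063.
So (0.4000, 0.1943), (0.5000, g(u1)), (0.5063, 0) are collinear:
g(u1) = 0.1943 · (0.5000 − 0.5063) / (0.4000 − 0.5063) = 0.1943 · (-0.006300)/(-0.106300) = 0.011515

0.0115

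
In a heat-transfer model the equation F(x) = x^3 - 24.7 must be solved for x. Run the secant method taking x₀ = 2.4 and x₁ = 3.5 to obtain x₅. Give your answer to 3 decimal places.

F(2.4) = -10.87600, F(3.5) = 18.17500
x₂ = 3.50000 − 18.17500·(3.50000 − 2.40000) / (18.17500 − (-10.87600)) = 3.50000 − (19.99250)/(29.05100) = 2.81181
F(2.81181) = -2.46897
x₃ = 2.81181 − (-2.46897)·(2.81181 − 3.50000) / (-2.46897 − 18.17500) = 2.81181 − (1.69911)/(-20.64397) = 2.89412
F(2.89412) = -0.45907
x₄ = 2.89412 − (-0.45907)·(2.89412 − 2.81181) / (-0.45907 − (-2.46897)) = 2.89412 − (-0.03778)/(2.00989) = 2.91292
F(2.91292) = 0.01638
x₅ = 2.91292 − 0.01638·(2.91292 − 2.89412) / (0.01638 − (-0.45907)) = 2.91292 − (0.00031)/(0.47546) = 2.91227

2.912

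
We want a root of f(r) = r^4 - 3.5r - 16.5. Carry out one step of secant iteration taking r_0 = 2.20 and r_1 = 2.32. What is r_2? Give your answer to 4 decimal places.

f(2.20) = -0.774400, f(2.32) = 4.350230
r_2 = 2.320000 − 4.350230·(2.320000 − 2.200000) / (4.350230 − (-0.774400)) = 2.320000 − (0.522028)/(5.124630) = 2.218134

2.2181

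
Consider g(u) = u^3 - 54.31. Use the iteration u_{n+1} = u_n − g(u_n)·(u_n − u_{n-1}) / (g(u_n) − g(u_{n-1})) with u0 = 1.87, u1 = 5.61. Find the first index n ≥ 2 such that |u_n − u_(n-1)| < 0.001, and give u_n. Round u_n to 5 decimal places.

g(1.87) = -47.7707970, g(5.61) = 122.2484810
u2 = 5.6100000 − 122.2484810·(3.7400000)/(170.0192780) = 2.9208384;  |Δ| = 2.6891616
g(2.9208384) = -29.3914610
u3 = 2.9208384 − (-29.3914610)·(-2.6891616)/(-151.6399420) = 3.4420624;  |Δ| = 0.5212241
g(3.4420624) = -13.5291535
u4 = 3.4420624 − (-13.5291535)·(0.5212241)/(15.8623075) = 3.8866208;  |Δ| = 0.4445583
g(3.8866208) = 4.4005971
u5 = 3.8866208 − 4.4005971·(0.4445583)/(17.9297506) = 3.7775104;  |Δ| = 0.1091104
g(3.7775104) = -0.4064961
u6 = 3.7775104 − (-0.4064961)·(-0.1091104)/(-4.8070932) = 3.7867369;  |Δ| = 0.0092266
g(3.7867369) = -0.0105529
u7 = 3.7867369 − (-0.0105529)·(0.0092266)/(0.3959432) = 3.7869828;  |Δ| = 0.0002459
|u7 − u6| = 0.0002459 < 0.001

n = 7, u_n = 3.78698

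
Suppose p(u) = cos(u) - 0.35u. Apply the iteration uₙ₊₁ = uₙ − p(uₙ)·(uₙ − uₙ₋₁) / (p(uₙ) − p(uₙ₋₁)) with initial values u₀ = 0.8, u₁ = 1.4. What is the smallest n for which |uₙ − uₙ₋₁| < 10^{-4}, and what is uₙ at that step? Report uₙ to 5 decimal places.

n = 5, uₙ = 1.15474

p(0.8) = 0.4167067, p(1.4) = -0.3200329
u₂ = 1.4000000 − (-0.3200329)·(0.6000000)/(-0.7367396) = 1.1393655;  |Δ| = 0.2606345
p(1.1393655) = 0.0193930
u₃ = 1.1393655 − 0.0193930·(-0.2606345)/(0.3394258) = 1.1542568;  |Δ| = 0.0148912
p(1.1542568) = 0.0006084
u₄ = 1.1542568 − 0.0006084·(0.0148912)/(-0.0187845) = 1.1547391;  |Δ| = 0.0004823
p(1.1547391) = -0.0000015
u₅ = 1.1547391 − (-0.0000015)·(0.0004823)/(-0.0006099) = 1.1547379;  |Δ| = 0.0000012
|u₅ − u₄| = 0.0000012 < 10^{-4}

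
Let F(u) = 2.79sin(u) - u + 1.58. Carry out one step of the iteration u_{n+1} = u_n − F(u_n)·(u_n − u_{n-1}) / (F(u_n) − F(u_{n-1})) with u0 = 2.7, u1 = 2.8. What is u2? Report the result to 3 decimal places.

2.720

F(2.7) = 0.07239, F(2.8) = -0.28538
u2 = 2.80000 − (-0.28538)·(2.80000 − 2.70000) / (-0.28538 − 0.07239) = 2.80000 − (-0.02854)/(-0.35777) = 2.72023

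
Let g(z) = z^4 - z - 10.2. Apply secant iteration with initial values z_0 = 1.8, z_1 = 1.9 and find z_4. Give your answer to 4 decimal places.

g(1.8) = -1.502400, g(1.9) = 0.932100
z_2 = 1.900000 − 0.932100·(1.900000 − 1.800000) / (0.932100 − (-1.502400)) = 1.900000 − (0.093210)/(2.434500) = 1.861713
g(1.861713) = -0.048731
z_3 = 1.861713 − (-0.048731)·(1.861713 − 1.900000) / (-0.048731 − 0.932100) = 1.861713 − (0.001866)/(-0.980831) = 1.863615
g(1.863615) = -0.001460
z_4 = 1.863615 − (-0.001460)·(1.863615 − 1.861713) / (-0.001460 − (-0.048731)) = 1.863615 − (-0.000003)/(0.047271) = 1.863674

1.8637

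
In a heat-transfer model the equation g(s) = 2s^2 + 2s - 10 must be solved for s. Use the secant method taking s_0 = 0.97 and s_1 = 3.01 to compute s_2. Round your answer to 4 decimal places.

1.5903

g(0.97) = -6.178200, g(3.01) = 14.140200
s_2 = 3.010000 − 14.140200·(3.010000 − 0.970000) / (14.140200 − (-6.178200)) = 3.010000 − (28.846008)/(20.318400) = 1.590301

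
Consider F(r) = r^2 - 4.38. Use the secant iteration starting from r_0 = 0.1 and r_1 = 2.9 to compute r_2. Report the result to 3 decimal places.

1.557

F(0.1) = -4.37000, F(2.9) = 4.03000
r_2 = 2.90000 − 4.03000·(2.90000 − 0.10000) / (4.03000 − (-4.37000)) = 2.90000 − (11.28400)/(8.40000) = 1.55667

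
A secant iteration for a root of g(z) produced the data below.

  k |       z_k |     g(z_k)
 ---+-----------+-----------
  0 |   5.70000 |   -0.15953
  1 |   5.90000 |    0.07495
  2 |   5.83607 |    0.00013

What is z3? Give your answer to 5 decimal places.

z3 = 5.83607 − 0.00013·(5.83607 − 5.90000) / (0.00013 − 0.07495)
   = 5.83607 − (-0.0000083)/(-0.0748200) = 5.8359589

5.83596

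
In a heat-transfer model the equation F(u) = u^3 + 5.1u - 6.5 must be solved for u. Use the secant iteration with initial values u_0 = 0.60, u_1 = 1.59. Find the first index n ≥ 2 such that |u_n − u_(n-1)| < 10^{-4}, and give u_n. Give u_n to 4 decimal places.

F(0.60) = -3.224000, F(1.59) = 5.628679
u_2 = 1.590000 − 5.628679·(0.990000)/(8.852679) = 0.960542;  |Δ| = 0.629458
F(0.960542) = -0.715003
u_3 = 0.960542 − (-0.715003)·(-0.629458)/(-6.343682) = 1.031489;  |Δ| = 0.070947
F(1.031489) = -0.141937
u_4 = 1.031489 − (-0.141937)·(0.070947)/(0.573066) = 1.049061;  |Δ| = 0.017572
F(1.049061) = 0.004730
u_5 = 1.049061 − 0.004730·(0.017572)/(0.146667) = 1.048494;  |Δ| = 0.000567
F(1.048494) = -0.000030
u_6 = 1.048494 − (-0.000030)·(-0.000567)/(-0.004760) = 1.048498;  |Δ| = 0.000004
|u_6 − u_5| = 0.000004 < 10^{-4}

n = 6, u_n = 1.0485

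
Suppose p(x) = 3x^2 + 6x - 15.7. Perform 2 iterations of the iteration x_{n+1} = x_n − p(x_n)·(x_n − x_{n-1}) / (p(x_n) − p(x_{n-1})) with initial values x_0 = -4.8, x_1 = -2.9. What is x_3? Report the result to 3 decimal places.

p(-4.8) = 24.62000, p(-2.9) = -7.87000
x_2 = -2.90000 − (-7.87000)·(-2.90000 − (-4.80000)) / (-7.87000 − 24.62000) = -2.90000 − (-14.95300)/(-32.49000) = -3.36023
p(-3.36023) = -1.98789
x_3 = -3.36023 − (-1.98789)·(-3.36023 − (-2.90000)) / (-1.98789 − (-7.87000)) = -3.36023 − (0.91489)/(5.88211) = -3.51577

-3.516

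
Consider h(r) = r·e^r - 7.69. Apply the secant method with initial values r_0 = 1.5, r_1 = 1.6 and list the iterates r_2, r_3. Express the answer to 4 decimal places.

h(1.5) = -0.967466, h(1.6) = 0.234852
r_2 = 1.600000 − 0.234852·(1.600000 − 1.500000) / (0.234852 − (-0.967466)) = 1.600000 − (0.023485)/(1.202318) = 1.580467
h(1.580467) = -0.013322
r_3 = 1.580467 − (-0.013322)·(1.580467 − 1.600000) / (-0.013322 − 0.234852) = 1.580467 − (0.000260)/(-0.248173) = 1.581515

1.5805, 1.5815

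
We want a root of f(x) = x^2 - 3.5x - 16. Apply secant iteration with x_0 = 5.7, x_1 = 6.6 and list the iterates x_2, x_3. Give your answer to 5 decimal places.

f(5.7) = -3.4600000, f(6.6) = 4.4600000
x_2 = 6.6000000 − 4.4600000·(6.6000000 − 5.7000000) / (4.4600000 − (-3.4600000)) = 6.6000000 − (4.0140000)/(7.9200000) = 6.0931818
f(6.0931818) = -0.1992717
x_3 = 6.0931818 − (-0.1992717)·(6.0931818 − 6.6000000) / (-0.1992717 − 4.4600000) = 6.0931818 − (0.1009945)/(-4.6592717) = 6.1148578

6.09318, 6.11486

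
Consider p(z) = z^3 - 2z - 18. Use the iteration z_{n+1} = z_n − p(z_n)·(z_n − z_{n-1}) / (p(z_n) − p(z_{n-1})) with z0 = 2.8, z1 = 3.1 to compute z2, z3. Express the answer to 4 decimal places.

2.8683, 2.8739

p(2.8) = -1.648000, p(3.1) = 5.591000
z2 = 3.100000 − 5.591000·(3.100000 − 2.800000) / (5.591000 − (-1.648000)) = 3.100000 − (1.677300)/(7.239000) = 2.868297
p(2.868297) = -0.138755
z3 = 2.868297 − (-0.138755)·(2.868297 − 3.100000) / (-0.138755 − 5.591000) = 2.868297 − (0.032150)/(-5.729755) = 2.873908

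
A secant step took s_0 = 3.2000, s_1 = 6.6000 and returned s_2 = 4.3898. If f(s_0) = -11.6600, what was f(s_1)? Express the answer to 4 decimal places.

21.6599

The secant line through (3.2000, -11.6600) and (6.6000, f(s_1)) crosses zero at s_2 = 4.3898.
So (3.2000, -11.6600), (6.6000, f(s_1)), (4.3898, 0) are collinear:
f(s_1) = -11.6600 · (6.6000 − 4.3898) / (3.2000 − 4.3898) = -11.6600 · (2.210200)/(-1.189800) = 21.659886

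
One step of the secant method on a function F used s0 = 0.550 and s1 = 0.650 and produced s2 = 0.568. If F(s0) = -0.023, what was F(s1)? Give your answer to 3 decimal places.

The secant line through (0.550, -0.023) and (0.650, F(s1)) crosses zero at s2 = 0.568.
So (0.550, -0.023), (0.650, F(s1)), (0.568, 0) are collinear:
F(s1) = -0.023 · (0.650 − 0.568) / (0.550 − 0.568) = -0.023 · (0.08200)/(-0.01800) = 0.10478

0.105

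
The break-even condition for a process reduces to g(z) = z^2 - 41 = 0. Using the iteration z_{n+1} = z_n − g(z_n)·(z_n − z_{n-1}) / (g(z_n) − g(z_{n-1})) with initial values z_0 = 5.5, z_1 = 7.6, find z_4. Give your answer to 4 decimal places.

g(5.5) = -10.750000, g(7.6) = 16.760000
z_2 = 7.600000 − 16.760000·(7.600000 − 5.500000) / (16.760000 − (-10.750000)) = 7.600000 − (35.196000)/(27.510000) = 6.320611
g(6.320611) = -1.049881
z_3 = 6.320611 − (-1.049881)·(6.320611 − 7.600000) / (-1.049881 − 16.760000) = 6.320611 − (1.343206)/(-17.809881) = 6.396030
g(6.396030) = -0.090802
z_4 = 6.396030 − (-0.090802)·(6.396030 − 6.320611) / (-0.090802 − (-1.049881)) = 6.396030 − (-0.006848)/(0.959078) = 6.403170

6.4032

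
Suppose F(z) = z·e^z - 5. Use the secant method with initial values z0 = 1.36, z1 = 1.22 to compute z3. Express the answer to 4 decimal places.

1.3269

F(1.36) = 0.298823, F(1.22) = -0.867631
z2 = 1.220000 − (-0.867631)·(1.220000 − 1.360000) / (-0.867631 − 0.298823) = 1.220000 − (0.121468)/(-1.166454) = 1.324135
F(1.324135) = -0.022668
z3 = 1.324135 − (-0.022668)·(1.324135 − 1.220000) / (-0.022668 − (-0.867631)) = 1.324135 − (-0.002361)/(0.844962) = 1.326928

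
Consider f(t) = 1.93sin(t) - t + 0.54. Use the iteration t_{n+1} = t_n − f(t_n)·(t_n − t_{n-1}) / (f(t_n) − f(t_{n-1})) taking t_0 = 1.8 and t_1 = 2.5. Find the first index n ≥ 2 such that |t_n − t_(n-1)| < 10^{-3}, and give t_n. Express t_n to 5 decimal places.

f(1.8) = 0.6195259, f(2.5) = -0.8049488
t_2 = 2.5000000 − (-0.8049488)·(0.7000000)/(-1.4244747) = 2.1044408;  |Δ| = 0.3955592
f(2.1044408) = 0.0972100
t_3 = 2.1044408 − 0.0972100·(-0.3955592)/(0.9021588) = 2.1470633;  |Δ| = 0.0426226
f(2.1470633) = 0.0112467
t_4 = 2.1470633 − 0.0112467·(0.0426226)/(-0.0859634) = 2.1526397;  |Δ| = 0.0055763
f(2.1526397) = -0.0002192
t_5 = 2.1526397 − (-0.0002192)·(0.0055763)/(-0.0114659) = 2.1525331;  |Δ| = 0.0001066
|t_5 − t_4| = 0.0001066 < 10^{-3}

n = 5, t_n = 2.15253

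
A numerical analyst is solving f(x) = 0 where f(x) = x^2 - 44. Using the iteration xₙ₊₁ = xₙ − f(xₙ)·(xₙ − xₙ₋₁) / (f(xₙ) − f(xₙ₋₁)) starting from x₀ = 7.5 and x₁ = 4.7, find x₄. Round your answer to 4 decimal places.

f(7.5) = 12.250000, f(4.7) = -21.910000
x₂ = 4.700000 − (-21.910000)·(4.700000 − 7.500000) / (-21.910000 − 12.250000) = 4.700000 − (61.348000)/(-34.160000) = 6.495902
f(6.495902) = -1.803262
x₃ = 6.495902 − (-1.803262)·(6.495902 − 4.700000) / (-1.803262 − (-21.910000)) = 6.495902 − (-3.238481)/(20.106738) = 6.656966
f(6.656966) = 0.315198
x₄ = 6.656966 − 0.315198·(6.656966 − 6.495902) / (0.315198 − (-1.803262)) = 6.656966 − (0.050767)/(2.118460) = 6.633002

6.6330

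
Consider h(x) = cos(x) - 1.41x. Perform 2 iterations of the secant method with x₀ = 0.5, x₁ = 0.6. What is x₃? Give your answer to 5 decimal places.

0.58951

h(0.5) = 0.1725826, h(0.6) = -0.0206644
x₂ = 0.6000000 − (-0.0206644)·(0.6000000 − 0.5000000) / (-0.0206644 − 0.1725826) = 0.6000000 − (-0.0020664)/(-0.1932469) = 0.5893067
h(0.5893067) = 0.0004037
x₃ = 0.5893067 − 0.0004037·(0.5893067 − 0.6000000) / (0.0004037 − (-0.0206644)) = 0.5893067 − (-0.0000043)/(0.0210681) = 0.5895116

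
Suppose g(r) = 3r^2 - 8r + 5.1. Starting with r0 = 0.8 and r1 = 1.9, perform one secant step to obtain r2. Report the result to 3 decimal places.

-5.400

g(0.8) = 0.62000, g(1.9) = 0.73000
r2 = 1.90000 − 0.73000·(1.90000 − 0.80000) / (0.73000 − 0.62000) = 1.90000 − (0.80300)/(0.11000) = -5.40000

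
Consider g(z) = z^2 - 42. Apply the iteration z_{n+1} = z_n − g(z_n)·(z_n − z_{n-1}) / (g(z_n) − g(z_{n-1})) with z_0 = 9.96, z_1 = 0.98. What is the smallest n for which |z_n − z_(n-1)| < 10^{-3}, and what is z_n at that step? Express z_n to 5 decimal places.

g(9.96) = 57.2016000, g(0.98) = -41.0396000
z_2 = 0.9800000 − (-41.0396000)·(-8.9800000)/(-98.2412000) = 4.7313346;  |Δ| = 3.7513346
g(4.7313346) = -19.6144734
z_3 = 4.7313346 − (-19.6144734)·(3.7513346)/(21.4251266) = 8.1656410;  |Δ| = 3.4343065
g(8.1656410) = 24.6776937
z_4 = 8.1656410 − 24.6776937·(3.4343065)/(44.2921671) = 6.2521929;  |Δ| = 1.9134481
g(6.2521929) = -2.9100836
z_5 = 6.2521929 − (-2.9100836)·(-1.9134481)/(-27.5877773) = 6.4540321;  |Δ| = 0.2018392
g(6.4540321) = -0.3454697
z_6 = 6.4540321 − (-0.3454697)·(0.2018392)/(2.5646139) = 6.4812211;  |Δ| = 0.0271890
g(6.4812211) = 0.0062271
z_7 = 6.4812211 − 0.0062271·(0.0271890)/(0.3516968) = 6.4807397;  |Δ| = 0.0004814
|z_7 − z_6| = 0.0004814 < 10^{-3}

n = 7, z_n = 6.48074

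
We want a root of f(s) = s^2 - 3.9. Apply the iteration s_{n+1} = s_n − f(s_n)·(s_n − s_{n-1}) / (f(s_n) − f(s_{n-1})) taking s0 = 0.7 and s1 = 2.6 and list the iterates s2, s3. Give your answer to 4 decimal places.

1.7333, 1.9400

f(0.7) = -3.410000, f(2.6) = 2.860000
s2 = 2.600000 − 2.860000·(2.600000 − 0.700000) / (2.860000 − (-3.410000)) = 2.600000 − (5.434000)/(6.270000) = 1.733333
f(1.733333) = -0.895556
s3 = 1.733333 − (-0.895556)·(1.733333 − 2.600000) / (-0.895556 − 2.860000) = 1.733333 − (0.776148)/(-3.755556) = 1.940000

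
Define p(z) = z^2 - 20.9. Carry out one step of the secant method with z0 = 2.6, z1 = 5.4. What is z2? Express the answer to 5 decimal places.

p(2.6) = -14.1400000, p(5.4) = 8.2600000
z2 = 5.4000000 − 8.2600000·(5.4000000 − 2.6000000) / (8.2600000 − (-14.1400000)) = 5.4000000 − (23.1280000)/(22.4000000) = 4.3675000

4.36750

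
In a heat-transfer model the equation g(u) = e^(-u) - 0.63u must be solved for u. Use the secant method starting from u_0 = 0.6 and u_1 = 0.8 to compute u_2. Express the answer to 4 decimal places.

g(0.6) = 0.170812, g(0.8) = -0.054671
u_2 = 0.800000 − (-0.054671)·(0.800000 − 0.600000) / (-0.054671 − 0.170812) = 0.800000 − (-0.010934)/(-0.225483) = 0.751508

0.7515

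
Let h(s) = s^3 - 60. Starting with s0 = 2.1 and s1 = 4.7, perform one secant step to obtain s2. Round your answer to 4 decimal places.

3.4951

h(2.1) = -50.739000, h(4.7) = 43.823000
s2 = 4.700000 − 43.823000·(4.700000 − 2.100000) / (43.823000 − (-50.739000)) = 4.700000 − (113.939800)/(94.562000) = 3.495078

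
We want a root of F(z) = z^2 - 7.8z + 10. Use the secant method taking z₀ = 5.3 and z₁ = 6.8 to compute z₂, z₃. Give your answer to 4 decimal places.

6.0558, 6.1671

F(5.3) = -3.250000, F(6.8) = 3.200000
z₂ = 6.800000 − 3.200000·(6.800000 − 5.300000) / (3.200000 − (-3.250000)) = 6.800000 − (4.800000)/(6.450000) = 6.055814
F(6.055814) = -0.562466
z₃ = 6.055814 − (-0.562466)·(6.055814 − 6.800000) / (-0.562466 − 3.200000) = 6.055814 − (0.418579)/(-3.762466) = 6.167065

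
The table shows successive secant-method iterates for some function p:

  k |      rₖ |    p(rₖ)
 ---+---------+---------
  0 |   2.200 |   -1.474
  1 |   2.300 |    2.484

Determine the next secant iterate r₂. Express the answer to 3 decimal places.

2.237

r₂ = 2.300 − 2.484·(2.300 − 2.200) / (2.484 − (-1.474))
   = 2.300 − (0.24840)/(3.95800) = 2.23724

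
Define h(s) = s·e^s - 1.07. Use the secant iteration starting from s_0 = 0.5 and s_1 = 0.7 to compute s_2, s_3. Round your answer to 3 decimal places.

0.584, 0.591

h(0.5) = -0.24564, h(0.7) = 0.33963
s_2 = 0.70000 − 0.33963·(0.70000 − 0.50000) / (0.33963 − (-0.24564)) = 0.70000 − (0.06793)/(0.58527) = 0.58394
h(0.58394) = -0.02294
s_3 = 0.58394 − (-0.02294)·(0.58394 − 0.70000) / (-0.02294 − 0.33963) = 0.58394 − (0.00266)/(-0.36257) = 0.59128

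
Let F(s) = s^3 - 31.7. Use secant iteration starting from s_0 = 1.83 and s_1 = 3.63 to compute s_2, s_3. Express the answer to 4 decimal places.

2.9337, 3.1326

F(1.83) = -25.571513, F(3.63) = 16.132147
s_2 = 3.630000 − 16.132147·(3.630000 − 1.830000) / (16.132147 − (-25.571513)) = 3.630000 − (29.037865)/(41.703660) = 2.933709
F(2.933709) = -6.450586
s_3 = 2.933709 − (-6.450586)·(2.933709 − 3.630000) / (-6.450586 − 16.132147) = 2.933709 − (4.491482)/(-22.582733) = 3.132600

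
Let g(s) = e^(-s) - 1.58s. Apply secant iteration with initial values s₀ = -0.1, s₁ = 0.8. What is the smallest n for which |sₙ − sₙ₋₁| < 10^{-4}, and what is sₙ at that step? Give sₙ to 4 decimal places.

g(-0.1) = 1.263171, g(0.8) = -0.814671
s₂ = 0.800000 − (-0.814671)·(0.900000)/(-2.077842) = 0.447132;  |Δ| = 0.352868
g(0.447132) = -0.067009
s₃ = 0.447132 − (-0.067009)·(-0.352868)/(0.747662) = 0.415506;  |Δ| = 0.031626
g(0.415506) = 0.003506
s₄ = 0.415506 − 0.003506·(-0.031626)/(0.070515) = 0.417079;  |Δ| = 0.001572
g(0.417079) = -0.000015
s₅ = 0.417079 − (-0.000015)·(0.001572)/(-0.003522) = 0.417072;  |Δ| = 0.000007
|s₅ − s₄| = 0.000007 < 10^{-4}

n = 5, sₙ = 0.4171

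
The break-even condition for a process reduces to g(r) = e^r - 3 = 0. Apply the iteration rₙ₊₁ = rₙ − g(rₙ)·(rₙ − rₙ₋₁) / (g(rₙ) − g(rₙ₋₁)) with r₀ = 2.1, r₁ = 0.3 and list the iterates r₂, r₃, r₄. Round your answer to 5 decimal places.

0.73576, 1.27539, 1.06572

g(2.1) = 5.1661699, g(0.3) = -1.6501412
r₂ = 0.3000000 − (-1.6501412)·(0.3000000 − 2.1000000) / (-1.6501412 − 5.1661699) = 0.3000000 − (2.9702541)/(-6.8163111) = 0.7357568
g(0.7357568) = -0.9129390
r₃ = 0.7357568 − (-0.9129390)·(0.7357568 − 0.3000000) / (-0.9129390 − (-1.6501412)) = 0.7357568 − (-0.3978194)/(0.7372021) = 1.2753910
g(1.2753910) = 0.5801008
r₄ = 1.2753910 − 0.5801008·(1.2753910 − 0.7357568) / (0.5801008 − (-0.9129390)) = 1.2753910 − (0.3130422)/(1.4930398) = 1.0657233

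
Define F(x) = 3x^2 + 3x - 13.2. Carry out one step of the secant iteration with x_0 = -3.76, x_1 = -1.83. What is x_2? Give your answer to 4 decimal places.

-2.4577

F(-3.76) = 17.932800, F(-1.83) = -8.643300
x_2 = -1.830000 − (-8.643300)·(-1.830000 − (-3.760000)) / (-8.643300 − 17.932800) = -1.830000 − (-16.681569)/(-26.576100) = -2.457691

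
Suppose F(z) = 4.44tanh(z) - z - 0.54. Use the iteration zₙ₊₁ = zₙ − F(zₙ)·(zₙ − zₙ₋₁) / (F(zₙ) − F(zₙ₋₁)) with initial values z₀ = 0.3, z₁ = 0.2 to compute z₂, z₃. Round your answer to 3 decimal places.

F(0.3) = 0.45343, F(0.2) = 0.13635
z₂ = 0.20000 − 0.13635·(0.20000 − 0.30000) / (0.13635 − 0.45343) = 0.20000 − (-0.01363)/(-0.31708) = 0.15700
F(0.15700) = -0.00559
z₃ = 0.15700 − (-0.00559)·(0.15700 − 0.20000) / (-0.00559 − 0.13635) = 0.15700 − (0.00024)/(-0.14194) = 0.15869

0.157, 0.159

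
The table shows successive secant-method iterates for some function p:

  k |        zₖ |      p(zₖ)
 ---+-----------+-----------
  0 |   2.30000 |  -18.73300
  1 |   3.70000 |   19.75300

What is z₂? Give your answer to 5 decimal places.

z₂ = 3.70000 − 19.75300·(3.70000 − 2.30000) / (19.75300 − (-18.73300))
   = 3.70000 − (27.6542000)/(38.4860000) = 2.9814478

2.98145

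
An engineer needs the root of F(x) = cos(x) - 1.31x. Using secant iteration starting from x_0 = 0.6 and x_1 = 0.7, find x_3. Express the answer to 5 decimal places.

F(0.6) = 0.0393356, F(0.7) = -0.1521578
x_2 = 0.7000000 − (-0.1521578)·(0.7000000 − 0.6000000) / (-0.1521578 − 0.0393356) = 0.7000000 − (-0.0152158)/(-0.1914934) = 0.6205415
F(0.6205415) = 0.0006543
x_3 = 0.6205415 − 0.0006543·(0.6205415 − 0.7000000) / (0.0006543 − (-0.1521578)) = 0.6205415 − (-0.0000520)/(0.1528122) = 0.6208817

0.62088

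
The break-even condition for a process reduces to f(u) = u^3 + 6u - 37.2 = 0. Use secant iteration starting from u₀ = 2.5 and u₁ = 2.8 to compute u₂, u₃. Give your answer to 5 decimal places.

f(2.5) = -6.5750000, f(2.8) = 1.5520000
u₂ = 2.8000000 − 1.5520000·(2.8000000 − 2.5000000) / (1.5520000 − (-6.5750000)) = 2.8000000 − (0.4656000)/(8.1270000) = 2.7427095
f(2.7427095) = -0.1118335
u₃ = 2.7427095 − (-0.1118335)·(2.7427095 − 2.8000000) / (-0.1118335 − 1.5520000) = 2.7427095 − (0.0064070)/(-1.6638335) = 2.7465602

2.74271, 2.74656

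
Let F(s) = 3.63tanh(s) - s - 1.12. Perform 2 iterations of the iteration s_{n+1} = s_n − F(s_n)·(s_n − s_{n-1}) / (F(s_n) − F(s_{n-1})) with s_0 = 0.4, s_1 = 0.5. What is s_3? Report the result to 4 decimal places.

F(0.4) = -0.140785, F(0.5) = 0.057485
s_2 = 0.500000 − 0.057485·(0.500000 − 0.400000) / (0.057485 − (-0.140785)) = 0.500000 − (0.005749)/(0.198271) = 0.471007
F(0.471007) = 0.002608
s_3 = 0.471007 − 0.002608·(0.471007 − 0.500000) / (0.002608 − 0.057485) = 0.471007 − (-0.000076)/(-0.054877) = 0.469629

0.4696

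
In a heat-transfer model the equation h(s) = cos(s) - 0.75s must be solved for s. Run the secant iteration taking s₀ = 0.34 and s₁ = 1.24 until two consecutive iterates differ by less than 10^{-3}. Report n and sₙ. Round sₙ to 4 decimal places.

h(0.34) = 0.687755, h(1.24) = -0.605204
s₂ = 1.240000 − (-0.605204)·(0.900000)/(-1.292958) = 0.818731;  |Δ| = 0.421269
h(0.818731) = 0.069100
s₃ = 0.818731 − 0.069100·(-0.421269)/(0.674304) = 0.861901;  |Δ| = 0.043170
h(0.861901) = 0.004570
s₄ = 0.861901 − 0.004570·(0.043170)/(-0.064531) = 0.864958;  |Δ| = 0.003057
h(0.864958) = -0.000047
s₅ = 0.864958 − (-0.000047)·(0.003057)/(-0.004616) = 0.864927;  |Δ| = 0.000031
|s₅ − s₄| = 0.000031 < 10^{-3}

n = 5, sₙ = 0.8649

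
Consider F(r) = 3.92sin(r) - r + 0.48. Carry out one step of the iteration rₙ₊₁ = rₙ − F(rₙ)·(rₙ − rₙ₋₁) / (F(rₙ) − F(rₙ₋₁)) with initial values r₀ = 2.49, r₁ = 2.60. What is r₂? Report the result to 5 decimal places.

F(2.49) = 0.3672978, F(2.60) = -0.0992346
r₂ = 2.6000000 − (-0.0992346)·(2.6000000 − 2.4900000) / (-0.0992346 − 0.3672978) = 2.6000000 − (-0.0109158)/(-0.4665324) = 2.5766023

2.57660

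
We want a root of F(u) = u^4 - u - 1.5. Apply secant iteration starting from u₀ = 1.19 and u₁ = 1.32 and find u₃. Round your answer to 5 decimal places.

1.29259

F(1.19) = -0.6846608, F(1.32) = 0.2159578
u₂ = 1.3200000 − 0.2159578·(1.3200000 − 1.1900000) / (0.2159578 − (-0.6846608)) = 1.3200000 − (0.0280745)/(0.9006186) = 1.2888275
F(1.2888275) = -0.0296528
u₃ = 1.2888275 − (-0.0296528)·(1.2888275 − 1.3200000) / (-0.0296528 − 0.2159578) = 1.2888275 − (0.0009243)/(-0.2456105) = 1.2925910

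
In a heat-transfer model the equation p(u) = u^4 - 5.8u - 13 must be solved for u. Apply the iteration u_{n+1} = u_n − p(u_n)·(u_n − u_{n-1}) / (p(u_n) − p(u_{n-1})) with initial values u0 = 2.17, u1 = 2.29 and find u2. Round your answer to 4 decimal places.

p(2.17) = -3.412261, p(2.29) = 1.218585
u2 = 2.290000 − 1.218585·(2.290000 − 2.170000) / (1.218585 − (-3.412261)) = 2.290000 − (0.146230)/(4.630846) = 2.258423

2.2584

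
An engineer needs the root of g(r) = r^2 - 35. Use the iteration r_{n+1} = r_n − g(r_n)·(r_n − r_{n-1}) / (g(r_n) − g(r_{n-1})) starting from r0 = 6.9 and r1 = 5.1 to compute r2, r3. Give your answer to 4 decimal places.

5.8492, 5.9211

g(6.9) = 12.610000, g(5.1) = -8.990000
r2 = 5.100000 − (-8.990000)·(5.100000 − 6.900000) / (-8.990000 − 12.610000) = 5.100000 − (16.182000)/(-21.600000) = 5.849167
g(5.849167) = -0.787249
r3 = 5.849167 − (-0.787249)·(5.849167 − 5.100000) / (-0.787249 − (-8.990000)) = 5.849167 − (-0.589781)/(8.202751) = 5.921067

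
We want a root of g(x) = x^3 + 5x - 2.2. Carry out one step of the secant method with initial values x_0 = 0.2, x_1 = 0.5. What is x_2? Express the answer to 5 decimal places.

g(0.2) = -1.1920000, g(0.5) = 0.4250000
x_2 = 0.5000000 − 0.4250000·(0.5000000 − 0.2000000) / (0.4250000 − (-1.1920000)) = 0.5000000 − (0.1275000)/(1.6170000) = 0.4211503

0.42115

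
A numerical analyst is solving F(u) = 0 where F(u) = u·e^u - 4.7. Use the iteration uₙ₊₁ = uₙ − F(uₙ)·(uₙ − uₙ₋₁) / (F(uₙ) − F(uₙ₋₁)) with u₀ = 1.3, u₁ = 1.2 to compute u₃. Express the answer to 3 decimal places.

1.292

F(1.3) = 0.07009, F(1.2) = -0.71586
u₂ = 1.20000 − (-0.71586)·(1.20000 − 1.30000) / (-0.71586 − 0.07009) = 1.20000 − (0.07159)/(-0.78595) = 1.29108
F(1.29108) = -0.00469
u₃ = 1.29108 − (-0.00469)·(1.29108 − 1.20000) / (-0.00469 − (-0.71586)) = 1.29108 − (-0.00043)/(0.71117) = 1.29168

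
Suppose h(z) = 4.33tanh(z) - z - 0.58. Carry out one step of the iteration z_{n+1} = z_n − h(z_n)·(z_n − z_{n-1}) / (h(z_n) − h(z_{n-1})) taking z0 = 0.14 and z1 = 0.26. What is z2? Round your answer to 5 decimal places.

0.17729

h(0.14) = -0.1177297, h(0.26) = 0.2610997
z2 = 0.2600000 − 0.2610997·(0.2600000 − 0.1400000) / (0.2610997 − (-0.1177297)) = 0.2600000 − (0.0313320)/(0.3788294) = 0.1772927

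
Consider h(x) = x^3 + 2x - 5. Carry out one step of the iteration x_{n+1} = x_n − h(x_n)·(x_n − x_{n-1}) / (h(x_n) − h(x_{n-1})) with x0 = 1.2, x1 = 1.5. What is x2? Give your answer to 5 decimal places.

1.31642

h(1.2) = -0.8720000, h(1.5) = 1.3750000
x2 = 1.5000000 − 1.3750000·(1.5000000 − 1.2000000) / (1.3750000 − (-0.8720000)) = 1.5000000 − (0.4125000)/(2.2470000) = 1.3164219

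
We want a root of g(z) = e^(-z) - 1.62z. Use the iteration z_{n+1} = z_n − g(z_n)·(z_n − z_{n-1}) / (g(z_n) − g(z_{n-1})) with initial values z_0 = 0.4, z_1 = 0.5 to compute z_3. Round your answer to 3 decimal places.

0.410

g(0.4) = 0.02232, g(0.5) = -0.20347
z_2 = 0.50000 − (-0.20347)·(0.50000 − 0.40000) / (-0.20347 − 0.02232) = 0.50000 − (-0.02035)/(-0.22579) = 0.40989
g(0.40989) = -0.00029
z_3 = 0.40989 − (-0.00029)·(0.40989 − 0.50000) / (-0.00029 − (-0.20347)) = 0.40989 − (0.00003)/(0.20318) = 0.40976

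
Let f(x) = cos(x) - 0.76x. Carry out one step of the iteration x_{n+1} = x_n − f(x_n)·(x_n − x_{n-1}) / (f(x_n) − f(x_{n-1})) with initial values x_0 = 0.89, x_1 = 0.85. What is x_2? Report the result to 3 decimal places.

f(0.89) = -0.04699, f(0.85) = 0.01398
x_2 = 0.85000 − 0.01398·(0.85000 − 0.89000) / (0.01398 − (-0.04699)) = 0.85000 − (-0.00056)/(0.06097) = 0.85917

0.859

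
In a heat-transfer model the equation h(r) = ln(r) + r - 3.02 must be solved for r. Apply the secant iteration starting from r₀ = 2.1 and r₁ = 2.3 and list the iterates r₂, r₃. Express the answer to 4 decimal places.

h(2.1) = -0.178063, h(2.3) = 0.112909
r₂ = 2.300000 − 0.112909·(2.300000 − 2.100000) / (0.112909 − (-0.178063)) = 2.300000 − (0.022582)/(0.290972) = 2.222392
h(2.222392) = 0.000976
r₃ = 2.222392 − 0.000976·(2.222392 − 2.300000) / (0.000976 − 0.112909) = 2.222392 − (-0.000076)/(-0.111933) = 2.221715

2.2224, 2.2217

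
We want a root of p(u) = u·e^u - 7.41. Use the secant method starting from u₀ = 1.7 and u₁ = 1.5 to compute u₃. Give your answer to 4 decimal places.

1.5591

p(1.7) = 1.895711, p(1.5) = -0.687466
u₂ = 1.500000 − (-0.687466)·(1.500000 − 1.700000) / (-0.687466 − 1.895711) = 1.500000 − (0.137493)/(-2.583177) = 1.553226
p(1.553226) = -0.068371
u₃ = 1.553226 − (-0.068371)·(1.553226 − 1.500000) / (-0.068371 − (-0.687466)) = 1.553226 − (-0.003639)/(0.619095) = 1.559105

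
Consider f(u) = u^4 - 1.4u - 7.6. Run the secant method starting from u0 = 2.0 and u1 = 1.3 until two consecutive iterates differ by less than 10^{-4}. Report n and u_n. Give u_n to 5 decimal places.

n = 7, u_n = 1.78251

f(2.0) = 5.6000000, f(1.3) = -6.5639000
u2 = 1.3000000 − (-6.5639000)·(-0.7000000)/(-12.1639000) = 1.6777349;  |Δ| = 0.3777349
f(1.6777349) = -2.0257607
u3 = 1.6777349 − (-2.0257607)·(0.3777349)/(4.5381393) = 1.8463504;  |Δ| = 0.1686155
f(1.8463504) = 1.4364580
u4 = 1.8463504 − 1.4364580·(0.1686155)/(3.4622188) = 1.7763927;  |Δ| = 0.0699578
f(1.7763927) = -0.1293219
u5 = 1.7763927 − (-0.1293219)·(-0.0699578)/(-1.5657800) = 1.7821707;  |Δ| = 0.0057780
f(1.7821707) = -0.0072226
u6 = 1.7821707 − (-0.0072226)·(0.0057780)/(0.1220993) = 1.7825125;  |Δ| = 0.0003418
f(1.7825125) = 0.0000398
u7 = 1.7825125 − 0.0000398·(0.0003418)/(0.0072624) = 1.7825106;  |Δ| = 0.0000019
|u7 − u6| = 0.0000019 < 10^{-4}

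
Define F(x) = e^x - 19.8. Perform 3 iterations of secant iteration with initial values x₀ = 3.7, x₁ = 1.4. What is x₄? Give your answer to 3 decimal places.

2.794

F(3.7) = 20.64730, F(1.4) = -15.74480
x₂ = 1.40000 − (-15.74480)·(1.40000 − 3.70000) / (-15.74480 − 20.64730) = 1.40000 − (36.21304)/(-36.39210) = 2.39508
F(2.39508) = -8.83093
x₃ = 2.39508 − (-8.83093)·(2.39508 − 1.40000) / (-8.83093 − (-15.74480)) = 2.39508 − (-8.78748)/(6.91387) = 3.66607
F(3.66607) = 19.29802
x₄ = 3.66607 − 19.29802·(3.66607 − 2.39508) / (19.29802 − (-8.83093)) = 3.66607 − (24.52764)/(28.12895) = 2.79410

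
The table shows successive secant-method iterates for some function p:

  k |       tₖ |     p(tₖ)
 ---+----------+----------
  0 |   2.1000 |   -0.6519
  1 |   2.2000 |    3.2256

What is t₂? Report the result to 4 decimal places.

2.1168

t₂ = 2.2000 − 3.2256·(2.2000 − 2.1000) / (3.2256 − (-0.6519))
   = 2.2000 − (0.322560)/(3.877500) = 2.116812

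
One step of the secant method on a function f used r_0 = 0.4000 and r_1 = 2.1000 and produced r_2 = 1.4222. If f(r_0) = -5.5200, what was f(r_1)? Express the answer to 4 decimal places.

The secant line through (0.4000, -5.5200) and (2.1000, f(r_1)) crosses zero at r_2 = 1.4222.
So (0.4000, -5.5200), (2.1000, f(r_1)), (1.4222, 0) are collinear:
f(r_1) = -5.5200 · (2.1000 − 1.4222) / (0.4000 − 1.4222) = -5.5200 · (0.677800)/(-1.022200) = 3.660200

3.6602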